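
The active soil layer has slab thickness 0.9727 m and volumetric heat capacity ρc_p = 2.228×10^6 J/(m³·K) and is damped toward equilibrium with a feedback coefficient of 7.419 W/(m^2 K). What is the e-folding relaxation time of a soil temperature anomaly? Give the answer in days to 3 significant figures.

3.38 days

Areal heat capacity C = ρc_p × D = 2.228×10^6 × 0.9727 = 2.17×10^6 J m⁻² K⁻¹.
Relaxation time τ = C / λ = 2.17×10^6 / 7.419 = 2.92×10^5 s.
In days: 2.92×10^5 s / (86400 s/day) = 3.38 days.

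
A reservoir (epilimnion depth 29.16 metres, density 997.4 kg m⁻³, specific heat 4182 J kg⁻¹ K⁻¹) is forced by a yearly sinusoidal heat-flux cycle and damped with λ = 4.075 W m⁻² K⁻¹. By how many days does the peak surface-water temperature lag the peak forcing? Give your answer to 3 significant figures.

81.6 days

Areal heat capacity C = ρ c_p D = 997.4 × 4182 × 29.16 = 1.22×10^8 J/(m²·K).
ω = 2π / 3.15×10^7 s = 1.99×10^-7 s⁻¹.
Phase lag φ = arctan(Cω/λ) = arctan(24.2/4.075) = 1.40 rad.
Time lag = φ / ω = 1.40 / 1.99×10^-7 = 7.05×10^6 s = 81.6 days.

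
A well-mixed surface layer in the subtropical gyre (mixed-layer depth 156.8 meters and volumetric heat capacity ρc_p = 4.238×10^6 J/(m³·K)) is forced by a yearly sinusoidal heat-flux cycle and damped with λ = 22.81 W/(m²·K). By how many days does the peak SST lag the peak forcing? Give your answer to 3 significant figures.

Areal heat capacity C = ρc_p × D = 4.238×10^6 × 156.8 = 6.65×10^8 J m⁻² K⁻¹.
ω = 2π / 3.15×10^7 s = 1.99×10^-7 s⁻¹.
Phase lag φ = arctan(Cω/λ) = arctan(132/22.81) = 1.40 rad.
Time lag = φ / ω = 1.40 / 1.99×10^-7 = 7.03×10^6 s = 81.3 days.

81.3 days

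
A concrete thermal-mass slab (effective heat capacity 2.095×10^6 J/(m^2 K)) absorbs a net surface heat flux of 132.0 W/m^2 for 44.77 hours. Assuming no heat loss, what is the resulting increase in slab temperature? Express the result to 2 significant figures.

10 K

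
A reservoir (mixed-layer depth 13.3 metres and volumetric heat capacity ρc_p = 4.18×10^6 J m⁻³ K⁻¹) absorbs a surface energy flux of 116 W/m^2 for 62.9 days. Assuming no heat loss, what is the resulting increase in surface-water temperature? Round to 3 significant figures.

Areal heat capacity C = ρc_p × D = 4.18×10^6 × 13.3 = 5.56×10^7 J/(m^2 K).
Net heat input Q = F Δt = 116 × (62.9 days × 86400 s/day) = 6.30×10^8 J/m².
ΔT = Q / C = 6.30×10^8 / 5.56×10^7 = 11.3 K.

11.3 K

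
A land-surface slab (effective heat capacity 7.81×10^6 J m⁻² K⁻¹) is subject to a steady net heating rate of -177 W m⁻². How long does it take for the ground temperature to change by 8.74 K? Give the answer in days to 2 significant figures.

4.5 days

Areal heat capacity C = 7.81×10^6 J m⁻² K⁻¹ (given).
Time required: Δt = C ΔT / F = 7.81×10^6 × -8.74 / -177 = 3.86×10^5 s.
In days: 3.86×10^5 s / (86400 s/day) = 4.46 days.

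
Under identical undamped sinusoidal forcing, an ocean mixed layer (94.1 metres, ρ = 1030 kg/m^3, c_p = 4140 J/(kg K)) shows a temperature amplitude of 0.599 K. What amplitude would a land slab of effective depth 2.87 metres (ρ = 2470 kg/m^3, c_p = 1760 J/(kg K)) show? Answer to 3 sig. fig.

19.3 K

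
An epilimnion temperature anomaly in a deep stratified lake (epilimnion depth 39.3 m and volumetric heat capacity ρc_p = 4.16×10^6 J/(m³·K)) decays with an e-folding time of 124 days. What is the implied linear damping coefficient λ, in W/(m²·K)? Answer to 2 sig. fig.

15

Areal heat capacity C = ρc_p × D = 4.16×10^6 × 39.3 = 1.63×10^8 J/(m²·K).
τ = 124 days = 1.07×10^7 s.
λ = C / τ = 1.63×10^8 / 1.07×10^7 = 15.3 W/(m²·K).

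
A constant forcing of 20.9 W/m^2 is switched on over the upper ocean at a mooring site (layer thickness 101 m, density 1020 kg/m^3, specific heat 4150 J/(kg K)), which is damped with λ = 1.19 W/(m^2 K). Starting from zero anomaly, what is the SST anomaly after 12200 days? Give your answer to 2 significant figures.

Areal heat capacity C = ρ c_p D = 1020 × 4150 × 101 = 4.28×10^8 J m⁻² K⁻¹.
τ = C / λ = 4.28×10^8 / 1.19 = 3.59×10^8 s.
Equilibrium anomaly ΔT_eq = F / λ = 20.9 / 1.19 = 17.6 K.
t = 12200 days = 1.05×10^9 s, so t/τ = 2.93.
ΔT(t) = ΔT_eq (1 − e^(−t/τ)) = 17.6 × (1 − e^−2.93) = 16.6 K.

17 K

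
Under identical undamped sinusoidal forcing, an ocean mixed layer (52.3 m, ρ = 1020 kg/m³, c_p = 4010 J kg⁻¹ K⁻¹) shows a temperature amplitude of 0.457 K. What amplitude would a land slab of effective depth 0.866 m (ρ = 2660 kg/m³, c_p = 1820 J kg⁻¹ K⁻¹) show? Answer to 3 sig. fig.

C_ocean = 2.14×10^8 J/(m²·K); C_land = 4.19×10^6 J/(m²·K).
A ∝ 1/C ⇒ A_land = A_ocean × C_ocean/C_land = 0.457 × 51.0 = 23.3 K.

23.3 K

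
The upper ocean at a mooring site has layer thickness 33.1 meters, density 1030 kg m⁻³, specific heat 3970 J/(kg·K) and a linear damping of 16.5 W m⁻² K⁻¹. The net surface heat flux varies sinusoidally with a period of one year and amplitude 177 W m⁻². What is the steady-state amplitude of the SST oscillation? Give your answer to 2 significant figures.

5.6 K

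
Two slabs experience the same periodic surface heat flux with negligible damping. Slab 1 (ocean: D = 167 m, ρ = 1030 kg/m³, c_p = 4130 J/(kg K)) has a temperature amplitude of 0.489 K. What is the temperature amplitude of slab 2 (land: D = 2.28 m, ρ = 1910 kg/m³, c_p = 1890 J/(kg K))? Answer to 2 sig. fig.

C_ocean = 7.10×10^8 J/(m²·K); C_land = 8.23×10^6 J/(m²·K).
A ∝ 1/C ⇒ A_land = A_ocean × C_ocean/C_land = 0.489 × 86.3 = 42.2 K.

42 K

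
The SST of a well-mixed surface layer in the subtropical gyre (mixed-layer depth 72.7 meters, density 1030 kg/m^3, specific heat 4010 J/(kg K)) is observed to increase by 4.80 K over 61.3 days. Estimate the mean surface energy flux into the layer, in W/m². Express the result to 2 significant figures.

Areal heat capacity C = ρ c_p D = 1030 × 4010 × 72.7 = 3.00×10^8 J/(m^2 K).
Required heat per unit area: Q = C ΔT = 3.00×10^8 × 4.80 = 1.44×10^9 J/m².
Flux F = Q / Δt = 1.44×10^9 / 5.30×10^6 s = 272 W/m².

270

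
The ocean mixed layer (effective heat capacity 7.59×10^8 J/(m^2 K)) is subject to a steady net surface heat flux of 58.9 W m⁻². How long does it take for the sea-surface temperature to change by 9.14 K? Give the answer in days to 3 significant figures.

Areal heat capacity C = 7.59×10^8 J/(m^2 K) (given).
Time required: Δt = C ΔT / F = 7.59×10^8 × 9.14 / 58.9 = 1.18×10^8 s.
In days: 1.18×10^8 s / (86400 s/day) = 1360 days.

1360 days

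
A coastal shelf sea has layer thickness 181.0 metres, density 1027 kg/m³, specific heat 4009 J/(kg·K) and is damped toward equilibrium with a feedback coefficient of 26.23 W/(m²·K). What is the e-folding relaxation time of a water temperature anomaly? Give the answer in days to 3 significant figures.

329 days

Areal heat capacity C = ρ c_p D = 1027 × 4009 × 181.0 = 7.45×10^8 J/(m^2 K).
Relaxation time τ = C / λ = 7.45×10^8 / 26.23 = 2.84×10^7 s.
In days: 2.84×10^7 s / (86400 s/day) = 329 days.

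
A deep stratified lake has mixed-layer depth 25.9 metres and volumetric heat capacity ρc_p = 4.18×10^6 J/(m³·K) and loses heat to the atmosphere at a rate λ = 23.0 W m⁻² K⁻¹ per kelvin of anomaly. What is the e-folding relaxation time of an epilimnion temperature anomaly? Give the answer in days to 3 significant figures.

54.5 days

Areal heat capacity C = ρc_p × D = 4.18×10^6 × 25.9 = 1.08×10^8 J/(m²·K).
Relaxation time τ = C / λ = 1.08×10^8 / 23.0 = 4.71×10^6 s.
In days: 4.71×10^6 s / (86400 s/day) = 54.5 days.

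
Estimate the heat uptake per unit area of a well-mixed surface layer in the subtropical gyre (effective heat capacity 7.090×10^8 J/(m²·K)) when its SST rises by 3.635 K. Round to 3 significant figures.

2.58×10^9

Areal heat capacity C = 7.090×10^8 J/(m²·K) (given).
ΔQ = C ΔT = 7.09×10^8 × 3.635 = 2.58×10^9 J/m².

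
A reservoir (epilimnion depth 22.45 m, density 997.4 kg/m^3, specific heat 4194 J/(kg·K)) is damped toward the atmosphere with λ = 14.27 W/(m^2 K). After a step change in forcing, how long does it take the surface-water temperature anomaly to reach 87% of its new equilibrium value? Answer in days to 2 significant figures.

160 days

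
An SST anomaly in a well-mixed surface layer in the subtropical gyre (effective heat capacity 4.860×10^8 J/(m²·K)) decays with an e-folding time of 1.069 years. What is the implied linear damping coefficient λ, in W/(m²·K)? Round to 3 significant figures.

Areal heat capacity C = 4.860×10^8 J/(m²·K) (given).
τ = 1.069 years = 3.37×10^7 s.
λ = C / τ = 4.86×10^8 / 3.37×10^7 = 14.4 W/(m²·K).

14.4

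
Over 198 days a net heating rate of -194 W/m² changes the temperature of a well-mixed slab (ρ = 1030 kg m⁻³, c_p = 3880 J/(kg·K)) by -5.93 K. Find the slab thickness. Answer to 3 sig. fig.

Heat input Q = F Δt = -194 × 1.71×10^7 s = -3.32×10^9 J/m².
Required areal heat capacity C = Q / ΔT = 5.60×10^8 J/(m²·K).
Depth D = C / (ρ c_p) = 5.60×10^8 / (1030 × 3880) = 140 m.

140 m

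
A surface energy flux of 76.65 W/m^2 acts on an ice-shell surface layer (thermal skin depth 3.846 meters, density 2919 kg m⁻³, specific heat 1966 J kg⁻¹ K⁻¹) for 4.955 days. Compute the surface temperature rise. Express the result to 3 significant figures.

Areal heat capacity C = ρ c_p D = 2919 × 1966 × 3.846 = 2.21×10^7 J/(m²·K).
Net heat input Q = F Δt = 76.65 × (4.955 days × 86400 s/day) = 3.28×10^7 J/m².
ΔT = Q / C = 3.28×10^7 / 2.21×10^7 = 1.49 K.

1.49 K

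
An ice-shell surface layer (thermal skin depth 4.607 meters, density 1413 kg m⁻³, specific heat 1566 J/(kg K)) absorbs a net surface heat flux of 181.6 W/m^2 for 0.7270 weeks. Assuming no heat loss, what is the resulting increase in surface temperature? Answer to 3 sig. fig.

Areal heat capacity C = ρ c_p D = 1413 × 1566 × 4.607 = 1.02×10^7 J m⁻² K⁻¹.
Net heat input Q = F Δt = 181.6 × (0.7270 weeks × 6.048×10^5 s/week) = 7.98×10^7 J/m².
ΔT = Q / C = 7.98×10^7 / 1.02×10^7 = 7.83 K.

7.83 K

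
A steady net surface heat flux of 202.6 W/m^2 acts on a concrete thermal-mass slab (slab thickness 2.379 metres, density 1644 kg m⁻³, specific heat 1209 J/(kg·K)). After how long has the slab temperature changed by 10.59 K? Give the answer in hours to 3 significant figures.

68.7 hours

Areal heat capacity C = ρ c_p D = 1644 × 1209 × 2.379 = 4.73×10^6 J/(m^2 K).
Time required: Δt = C ΔT / F = 4.73×10^6 × 10.59 / 202.6 = 2.47×10^5 s.
In hours: 2.47×10^5 s / (3600 s/hour) = 68.7 hours.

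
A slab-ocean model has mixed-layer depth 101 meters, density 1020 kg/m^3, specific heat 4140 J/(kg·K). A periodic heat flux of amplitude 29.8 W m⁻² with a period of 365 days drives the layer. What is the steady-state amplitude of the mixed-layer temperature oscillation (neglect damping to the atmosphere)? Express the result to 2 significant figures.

Areal heat capacity C = ρ c_p D = 1020 × 4140 × 101 = 4.27×10^8 J m⁻² K⁻¹.
Angular frequency ω = 2π / T = 2π / 3.15×10^7 s = 1.99×10^-7 s⁻¹.
Cω = 4.27×10^8 × 1.99×10^-7 = 85.0 W/(m²·K).
Amplitude A = F₀ / (Cω) = 29.8 / 85.0 = 0.351 K.

0.35 K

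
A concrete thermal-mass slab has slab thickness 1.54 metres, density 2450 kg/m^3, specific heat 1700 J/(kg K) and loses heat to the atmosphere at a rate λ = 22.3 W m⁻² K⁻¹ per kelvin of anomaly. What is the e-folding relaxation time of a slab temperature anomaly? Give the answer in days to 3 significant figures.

3.33 days

Areal heat capacity C = ρ c_p D = 2450 × 1700 × 1.54 = 6.41×10^6 J m⁻² K⁻¹.
Relaxation time τ = C / λ = 6.41×10^6 / 22.3 = 2.88×10^5 s.
In days: 2.88×10^5 s / (86400 s/day) = 3.33 days.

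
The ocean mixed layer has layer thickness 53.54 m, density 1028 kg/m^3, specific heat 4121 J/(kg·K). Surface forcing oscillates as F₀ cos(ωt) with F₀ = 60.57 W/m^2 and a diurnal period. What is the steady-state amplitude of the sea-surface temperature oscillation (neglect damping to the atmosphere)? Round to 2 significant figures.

Areal heat capacity C = ρ c_p D = 1028 × 4121 × 53.54 = 2.27×10^8 J m⁻² K⁻¹.
Angular frequency ω = 2π / T = 2π / 86400 s = 7.27×10^-5 s⁻¹.
Cω = 2.27×10^8 × 7.27×10^-5 = 16500 W/(m²·K).
Amplitude A = F₀ / (Cω) = 60.57 / 16500 = 0.00367 K.

0.0037 K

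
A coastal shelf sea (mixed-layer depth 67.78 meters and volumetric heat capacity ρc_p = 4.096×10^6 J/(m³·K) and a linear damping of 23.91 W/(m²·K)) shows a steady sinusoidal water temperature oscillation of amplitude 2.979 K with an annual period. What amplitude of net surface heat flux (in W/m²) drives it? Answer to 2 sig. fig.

Areal heat capacity C = ρc_p × D = 4.096×10^6 × 67.78 = 2.78×10^8 J/(m²·K).
ω = 2π / 3.15×10^7 s = 1.99×10^-7 s⁻¹.
√((Cω)² + λ²) = √((55.3)² + 23.91²) = 60.3 W/(m²·K).
F₀ = A × √((Cω)²+λ²) = 2.979 × 60.3 = 180 W/m².

180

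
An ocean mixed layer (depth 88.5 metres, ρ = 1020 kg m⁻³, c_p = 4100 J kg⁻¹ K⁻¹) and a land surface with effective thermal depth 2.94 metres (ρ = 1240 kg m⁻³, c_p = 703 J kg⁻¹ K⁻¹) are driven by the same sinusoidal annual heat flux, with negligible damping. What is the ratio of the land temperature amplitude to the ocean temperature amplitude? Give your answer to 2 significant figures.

140

C_ocean = 1020 × 4100 × 88.5 = 3.70×10^8 J/(m²·K).
C_land = 1240 × 703 × 2.94 = 2.56×10^6 J/(m²·K).
Undamped amplitude ∝ 1/C, so A_land/A_ocean = C_ocean/C_land = 144.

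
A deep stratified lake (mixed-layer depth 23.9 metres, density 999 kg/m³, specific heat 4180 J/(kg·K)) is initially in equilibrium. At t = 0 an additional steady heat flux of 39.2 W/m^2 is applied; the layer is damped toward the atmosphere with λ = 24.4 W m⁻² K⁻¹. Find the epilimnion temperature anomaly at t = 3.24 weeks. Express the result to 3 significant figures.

Areal heat capacity C = ρ c_p D = 999 × 4180 × 23.9 = 9.98×10^7 J/(m²·K).
τ = C / λ = 9.98×10^7 / 24.4 = 4.09×10^6 s.
Equilibrium anomaly ΔT_eq = F / λ = 39.2 / 24.4 = 1.61 K.
t = 3.24 weeks = 1.96×10^6 s, so t/τ = 0.479.
ΔT(t) = ΔT_eq (1 − e^(−t/τ)) = 1.61 × (1 − e^−0.479) = 0.612 K.

0.612 K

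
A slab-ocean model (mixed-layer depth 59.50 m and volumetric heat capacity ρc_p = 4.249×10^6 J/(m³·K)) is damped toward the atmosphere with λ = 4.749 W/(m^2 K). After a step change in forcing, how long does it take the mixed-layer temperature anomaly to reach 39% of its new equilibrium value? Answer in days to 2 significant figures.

300 days

Areal heat capacity C = ρc_p × D = 4.249×10^6 × 59.50 = 2.53×10^8 J/(m²·K).
τ = C / λ = 2.53×10^8 / 4.749 = 5.32×10^7 s.
Fraction reached: 1 − e^(−t/τ) = 0.39 ⇒ t = −τ ln(1 − 0.39) = τ × 0.494.
t = 2.63×10^7 s = 305 days.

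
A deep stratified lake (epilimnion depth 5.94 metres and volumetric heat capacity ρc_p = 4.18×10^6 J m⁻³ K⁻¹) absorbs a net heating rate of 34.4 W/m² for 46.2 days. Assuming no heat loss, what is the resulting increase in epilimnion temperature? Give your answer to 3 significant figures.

5.53 K

Areal heat capacity C = ρc_p × D = 4.18×10^6 × 5.94 = 2.48×10^7 J m⁻² K⁻¹.
Net heat input Q = F Δt = 34.4 × (46.2 days × 86400 s/day) = 1.37×10^8 J/m².
ΔT = Q / C = 1.37×10^8 / 2.48×10^7 = 5.53 K.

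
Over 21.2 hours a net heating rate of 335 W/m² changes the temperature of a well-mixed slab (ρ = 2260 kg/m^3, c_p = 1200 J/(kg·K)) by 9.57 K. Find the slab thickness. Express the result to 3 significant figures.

0.985 m

Heat input Q = F Δt = 335 × 76300 s = 2.56×10^7 J/m².
Required areal heat capacity C = Q / ΔT = 2.67×10^6 J/(m²·K).
Depth D = C / (ρ c_p) = 2.67×10^6 / (2260 × 1200) = 0.985 m.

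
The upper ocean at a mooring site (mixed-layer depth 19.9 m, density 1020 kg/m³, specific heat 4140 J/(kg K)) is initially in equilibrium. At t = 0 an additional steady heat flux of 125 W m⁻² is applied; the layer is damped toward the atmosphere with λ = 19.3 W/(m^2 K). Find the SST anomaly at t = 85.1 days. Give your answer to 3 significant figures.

Areal heat capacity C = ρ c_p D = 1020 × 4140 × 19.9 = 8.40×10^7 J/(m²·K).
τ = C / λ = 8.40×10^7 / 19.3 = 4.35×10^6 s.
Equilibrium anomaly ΔT_eq = F / λ = 125 / 19.3 = 6.48 K.
t = 85.1 days = 7.35×10^6 s, so t/τ = 1.69.
ΔT(t) = ΔT_eq (1 − e^(−t/τ)) = 6.48 × (1 − e^−1.69) = 5.28 K.

5.28 K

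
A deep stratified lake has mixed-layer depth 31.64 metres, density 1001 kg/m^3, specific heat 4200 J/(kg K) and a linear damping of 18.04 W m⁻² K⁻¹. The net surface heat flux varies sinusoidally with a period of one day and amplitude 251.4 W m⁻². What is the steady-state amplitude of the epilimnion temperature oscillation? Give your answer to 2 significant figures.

Areal heat capacity C = ρ c_p D = 1001 × 4200 × 31.64 = 1.33×10^8 J m⁻² K⁻¹.
Angular frequency ω = 2π / T = 2π / 86400 s = 7.27×10^-5 s⁻¹.
√((Cω)² + λ²) = √((9670)² + 18.04²) = 9670 W/(m²·K).
Amplitude A = F₀ / √((Cω)²+λ²) = 251.4 / 9670 = 0.0260 K.

0.026 K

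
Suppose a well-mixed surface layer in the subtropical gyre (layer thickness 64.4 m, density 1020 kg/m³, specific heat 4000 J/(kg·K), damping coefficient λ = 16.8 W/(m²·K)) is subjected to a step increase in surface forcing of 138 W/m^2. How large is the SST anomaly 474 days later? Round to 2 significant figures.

Areal heat capacity C = ρ c_p D = 1020 × 4000 × 64.4 = 2.63×10^8 J/(m²·K).
τ = C / λ = 2.63×10^8 / 16.8 = 1.56×10^7 s.
Equilibrium anomaly ΔT_eq = F / λ = 138 / 16.8 = 8.21 K.
t = 474 days = 4.10×10^7 s, so t/τ = 2.62.
ΔT(t) = ΔT_eq (1 − e^(−t/τ)) = 8.21 × (1 − e^−2.62) = 7.62 K.

7.6 K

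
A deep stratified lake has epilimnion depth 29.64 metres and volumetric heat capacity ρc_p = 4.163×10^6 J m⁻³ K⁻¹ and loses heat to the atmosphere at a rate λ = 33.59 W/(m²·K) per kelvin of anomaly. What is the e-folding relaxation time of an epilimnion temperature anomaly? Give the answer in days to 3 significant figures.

42.5 days

Areal heat capacity C = ρc_p × D = 4.163×10^6 × 29.64 = 1.23×10^8 J m⁻² K⁻¹.
Relaxation time τ = C / λ = 1.23×10^8 / 33.59 = 3.67×10^6 s.
In days: 3.67×10^6 s / (86400 s/day) = 42.5 days.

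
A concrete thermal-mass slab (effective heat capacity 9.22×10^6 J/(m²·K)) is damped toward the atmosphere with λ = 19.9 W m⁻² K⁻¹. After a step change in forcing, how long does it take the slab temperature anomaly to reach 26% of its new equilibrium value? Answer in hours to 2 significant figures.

Areal heat capacity C = 9.22×10^6 J/(m²·K) (given).
τ = C / λ = 9.22×10^6 / 19.9 = 4.63×10^5 s.
Fraction reached: 1 − e^(−t/τ) = 0.26 ⇒ t = −τ ln(1 − 0.26) = τ × 0.301.
t = 1.40×10^5 s = 38.8 hours.

39 hours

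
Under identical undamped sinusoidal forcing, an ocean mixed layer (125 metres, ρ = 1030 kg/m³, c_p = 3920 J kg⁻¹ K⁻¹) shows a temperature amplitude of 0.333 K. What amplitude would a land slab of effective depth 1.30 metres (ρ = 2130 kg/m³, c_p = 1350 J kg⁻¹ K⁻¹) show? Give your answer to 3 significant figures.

45.0 K

C_ocean = 5.05×10^8 J/(m²·K); C_land = 3.74×10^6 J/(m²·K).
A ∝ 1/C ⇒ A_land = A_ocean × C_ocean/C_land = 0.333 × 135 = 45.0 K.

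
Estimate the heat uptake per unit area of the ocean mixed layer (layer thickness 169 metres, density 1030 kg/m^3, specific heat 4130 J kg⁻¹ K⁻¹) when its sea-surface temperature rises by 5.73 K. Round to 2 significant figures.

4.1×10^9

Areal heat capacity C = ρ c_p D = 1030 × 4130 × 169 = 7.19×10^8 J/(m²·K).
ΔQ = C ΔT = 7.19×10^8 × 5.73 = 4.12×10^9 J/m².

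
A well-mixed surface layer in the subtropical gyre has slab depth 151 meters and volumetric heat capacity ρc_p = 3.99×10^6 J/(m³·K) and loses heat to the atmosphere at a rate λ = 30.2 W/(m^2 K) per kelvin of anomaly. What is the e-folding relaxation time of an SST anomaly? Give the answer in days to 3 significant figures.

231 days

Areal heat capacity C = ρc_p × D = 3.99×10^6 × 151 = 6.02×10^8 J/(m²·K).
Relaxation time τ = C / λ = 6.02×10^8 / 30.2 = 2.00×10^7 s.
In days: 2.00×10^7 s / (86400 s/day) = 231 days.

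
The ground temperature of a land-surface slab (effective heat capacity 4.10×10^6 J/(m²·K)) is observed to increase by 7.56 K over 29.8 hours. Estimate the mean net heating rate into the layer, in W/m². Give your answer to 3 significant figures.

Areal heat capacity C = 4.10×10^6 J/(m²·K) (given).
Required heat per unit area: Q = C ΔT = 4.10×10^6 × 7.56 = 3.10×10^7 J/m².
Flux F = Q / Δt = 3.10×10^7 / 1.07×10^5 s = 289 W/m².

289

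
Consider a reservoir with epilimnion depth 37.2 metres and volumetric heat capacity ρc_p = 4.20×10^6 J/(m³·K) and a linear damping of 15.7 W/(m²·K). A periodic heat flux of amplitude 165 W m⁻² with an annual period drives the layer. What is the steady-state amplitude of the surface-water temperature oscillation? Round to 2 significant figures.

4.7 K

Areal heat capacity C = ρc_p × D = 4.20×10^6 × 37.2 = 1.56×10^8 J m⁻² K⁻¹.
Angular frequency ω = 2π / T = 2π / 3.15×10^7 s = 1.99×10^-7 s⁻¹.
√((Cω)² + λ²) = √((31.1)² + 15.7²) = 34.9 W/(m²·K).
Amplitude A = F₀ / √((Cω)²+λ²) = 165 / 34.9 = 4.73 K.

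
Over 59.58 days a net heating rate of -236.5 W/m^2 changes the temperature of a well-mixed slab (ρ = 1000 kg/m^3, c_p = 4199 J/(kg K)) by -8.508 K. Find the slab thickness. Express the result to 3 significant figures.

34.1 m

Heat input Q = F Δt = -236.5 × 5.15×10^6 s = -1.22×10^9 J/m².
Required areal heat capacity C = Q / ΔT = 1.43×10^8 J/(m²·K).
Depth D = C / (ρ c_p) = 1.43×10^8 / (1000 × 4199) = 34.1 m.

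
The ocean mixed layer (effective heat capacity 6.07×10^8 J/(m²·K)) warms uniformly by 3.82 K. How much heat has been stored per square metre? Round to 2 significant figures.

Areal heat capacity C = 6.07×10^8 J/(m²·K) (given).
ΔQ = C ΔT = 6.07×10^8 × 3.82 = 2.32×10^9 J/m².

2.3×10^9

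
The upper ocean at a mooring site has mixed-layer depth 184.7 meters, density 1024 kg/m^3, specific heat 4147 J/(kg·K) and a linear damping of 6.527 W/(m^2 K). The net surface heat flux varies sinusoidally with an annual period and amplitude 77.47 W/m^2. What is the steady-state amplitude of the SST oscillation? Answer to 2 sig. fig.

Areal heat capacity C = ρ c_p D = 1024 × 4147 × 184.7 = 7.84×10^8 J m⁻² K⁻¹.
Angular frequency ω = 2π / T = 2π / 3.15×10^7 s = 1.99×10^-7 s⁻¹.
√((Cω)² + λ²) = √((156)² + 6.527²) = 156 W/(m²·K).
Amplitude A = F₀ / √((Cω)²+λ²) = 77.47 / 156 = 0.495 K.

0.50 K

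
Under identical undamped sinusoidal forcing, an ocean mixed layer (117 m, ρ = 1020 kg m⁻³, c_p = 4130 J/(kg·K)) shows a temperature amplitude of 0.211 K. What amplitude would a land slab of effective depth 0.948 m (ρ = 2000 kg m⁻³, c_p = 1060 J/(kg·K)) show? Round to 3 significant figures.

C_ocean = 4.93×10^8 J/(m²·K); C_land = 2.01×10^6 J/(m²·K).
A ∝ 1/C ⇒ A_land = A_ocean × C_ocean/C_land = 0.211 × 245 = 51.7 K.

51.7 K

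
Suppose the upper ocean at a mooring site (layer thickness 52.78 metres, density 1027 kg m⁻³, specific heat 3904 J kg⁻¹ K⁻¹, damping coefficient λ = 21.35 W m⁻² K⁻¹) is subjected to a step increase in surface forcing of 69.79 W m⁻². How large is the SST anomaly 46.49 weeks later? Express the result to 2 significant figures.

Areal heat capacity C = ρ c_p D = 1027 × 3904 × 52.78 = 2.12×10^8 J/(m^2 K).
τ = C / λ = 2.12×10^8 / 21.35 = 9.91×10^6 s.
Equilibrium anomaly ΔT_eq = F / λ = 69.79 / 21.35 = 3.27 K.
t = 46.49 weeks = 2.81×10^7 s, so t/τ = 2.84.
ΔT(t) = ΔT_eq (1 − e^(−t/τ)) = 3.27 × (1 − e^−2.84) = 3.08 K.

3.1 K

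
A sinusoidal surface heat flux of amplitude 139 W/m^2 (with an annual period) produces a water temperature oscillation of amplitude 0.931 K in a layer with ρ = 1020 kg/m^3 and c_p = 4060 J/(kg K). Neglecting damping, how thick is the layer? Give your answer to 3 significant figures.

181 m

ω = 2π / 3.15×10^7 s = 1.99×10^-7 s⁻¹.
Required C = F₀ / (A ω) = 139 / (0.931 × 1.99×10^-7) = 7.49×10^8 J/(m²·K).
D = C / (ρ c_p) = 7.49×10^8 / (1020 × 4060) = 181 m.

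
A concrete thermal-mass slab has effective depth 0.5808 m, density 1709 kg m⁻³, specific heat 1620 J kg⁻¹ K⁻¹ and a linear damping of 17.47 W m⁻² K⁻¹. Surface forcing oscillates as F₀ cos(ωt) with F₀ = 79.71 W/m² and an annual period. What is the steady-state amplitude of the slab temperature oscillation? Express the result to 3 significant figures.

Areal heat capacity C = ρ c_p D = 1709 × 1620 × 0.5808 = 1.61×10^6 J m⁻² K⁻¹.
Angular frequency ω = 2π / T = 2π / 3.15×10^7 s = 1.99×10^-7 s⁻¹.
√((Cω)² + λ²) = √((0.320)² + 17.47²) = 17.5 W/(m²·K).
Amplitude A = F₀ / √((Cω)²+λ²) = 79.71 / 17.5 = 4.56 K.

4.56 K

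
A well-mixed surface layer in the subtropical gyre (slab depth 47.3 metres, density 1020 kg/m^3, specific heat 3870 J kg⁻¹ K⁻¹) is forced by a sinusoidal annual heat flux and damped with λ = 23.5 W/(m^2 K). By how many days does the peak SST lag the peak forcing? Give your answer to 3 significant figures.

Areal heat capacity C = ρ c_p D = 1020 × 3870 × 47.3 = 1.87×10^8 J/(m^2 K).
ω = 2π / 3.15×10^7 s = 1.99×10^-7 s⁻¹.
Phase lag φ = arctan(Cω/λ) = arctan(37.2/23.5) = 1.01 rad.
Time lag = φ / ω = 1.01 / 1.99×10^-7 = 5.06×10^6 s = 58.5 days.

58.5 days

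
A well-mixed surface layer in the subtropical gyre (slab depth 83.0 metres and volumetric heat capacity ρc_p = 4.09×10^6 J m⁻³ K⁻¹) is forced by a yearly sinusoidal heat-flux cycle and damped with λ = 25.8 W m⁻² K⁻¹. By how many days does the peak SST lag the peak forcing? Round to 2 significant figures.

70 days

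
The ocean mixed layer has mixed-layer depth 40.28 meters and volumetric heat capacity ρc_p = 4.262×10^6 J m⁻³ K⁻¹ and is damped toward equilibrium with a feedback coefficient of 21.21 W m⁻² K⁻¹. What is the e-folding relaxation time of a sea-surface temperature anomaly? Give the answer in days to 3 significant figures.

93.7 days

Areal heat capacity C = ρc_p × D = 4.262×10^6 × 40.28 = 1.72×10^8 J/(m²·K).
Relaxation time τ = C / λ = 1.72×10^8 / 21.21 = 8.09×10^6 s.
In days: 8.09×10^6 s / (86400 s/day) = 93.7 days.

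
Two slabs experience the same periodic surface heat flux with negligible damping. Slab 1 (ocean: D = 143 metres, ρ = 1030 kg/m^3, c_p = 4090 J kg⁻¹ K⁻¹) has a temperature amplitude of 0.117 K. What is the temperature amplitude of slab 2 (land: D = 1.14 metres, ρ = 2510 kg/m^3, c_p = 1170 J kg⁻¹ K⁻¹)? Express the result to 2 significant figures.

21 K

C_ocean = 6.02×10^8 J/(m²·K); C_land = 3.35×10^6 J/(m²·K).
A ∝ 1/C ⇒ A_land = A_ocean × C_ocean/C_land = 0.117 × 180 = 21.1 K.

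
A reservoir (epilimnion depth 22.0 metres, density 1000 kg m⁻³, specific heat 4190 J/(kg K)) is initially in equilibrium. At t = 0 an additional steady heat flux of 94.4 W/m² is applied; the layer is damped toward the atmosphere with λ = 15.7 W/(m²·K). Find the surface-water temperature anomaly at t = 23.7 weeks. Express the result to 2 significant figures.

Areal heat capacity C = ρ c_p D = 1000 × 4190 × 22.0 = 9.22×10^7 J/(m^2 K).
τ = C / λ = 9.22×10^7 / 15.7 = 5.87×10^6 s.
Equilibrium anomaly ΔT_eq = F / λ = 94.4 / 15.7 = 6.01 K.
t = 23.7 weeks = 1.43×10^7 s, so t/τ = 2.44.
ΔT(t) = ΔT_eq (1 − e^(−t/τ)) = 6.01 × (1 − e^−2.44) = 5.49 K.

5.5 K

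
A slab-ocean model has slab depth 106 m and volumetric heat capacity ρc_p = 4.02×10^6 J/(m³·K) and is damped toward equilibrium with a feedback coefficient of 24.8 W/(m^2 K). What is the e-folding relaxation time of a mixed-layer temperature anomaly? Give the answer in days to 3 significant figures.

Areal heat capacity C = ρc_p × D = 4.02×10^6 × 106 = 4.26×10^8 J m⁻² K⁻¹.
Relaxation time τ = C / λ = 4.26×10^8 / 24.8 = 1.72×10^7 s.
In days: 1.72×10^7 s / (86400 s/day) = 199 days.

199 days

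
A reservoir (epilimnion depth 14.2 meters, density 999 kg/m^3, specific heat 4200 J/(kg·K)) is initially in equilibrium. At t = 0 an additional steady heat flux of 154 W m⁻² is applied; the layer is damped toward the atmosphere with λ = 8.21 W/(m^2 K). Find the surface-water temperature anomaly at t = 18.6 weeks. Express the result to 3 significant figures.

Areal heat capacity C = ρ c_p D = 999 × 4200 × 14.2 = 5.96×10^7 J m⁻² K⁻¹.
τ = C / λ = 5.96×10^7 / 8.21 = 7.26×10^6 s.
Equilibrium anomaly ΔT_eq = F / λ = 154 / 8.21 = 18.8 K.
t = 18.6 weeks = 1.12×10^7 s, so t/τ = 1.55.
ΔT(t) = ΔT_eq (1 − e^(−t/τ)) = 18.8 × (1 − e^−1.55) = 14.8 K.

14.8 K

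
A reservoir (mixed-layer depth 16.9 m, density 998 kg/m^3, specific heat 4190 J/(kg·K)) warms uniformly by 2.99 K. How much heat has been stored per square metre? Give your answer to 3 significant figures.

Areal heat capacity C = ρ c_p D = 998 × 4190 × 16.9 = 7.07×10^7 J/(m²·K).
ΔQ = C ΔT = 7.07×10^7 × 2.99 = 2.11×10^8 J/m².

2.11×10^8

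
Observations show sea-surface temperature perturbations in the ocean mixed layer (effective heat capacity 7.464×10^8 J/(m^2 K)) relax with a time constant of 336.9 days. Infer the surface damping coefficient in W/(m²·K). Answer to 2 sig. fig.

Areal heat capacity C = 7.464×10^8 J/(m^2 K) (given).
τ = 336.9 days = 2.91×10^7 s.
λ = C / τ = 7.46×10^8 / 2.91×10^7 = 25.6 W/(m²·K).

26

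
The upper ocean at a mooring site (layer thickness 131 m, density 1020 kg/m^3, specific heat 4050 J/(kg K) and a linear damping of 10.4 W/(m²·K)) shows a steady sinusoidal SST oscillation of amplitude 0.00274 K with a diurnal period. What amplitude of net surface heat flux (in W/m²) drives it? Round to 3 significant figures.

108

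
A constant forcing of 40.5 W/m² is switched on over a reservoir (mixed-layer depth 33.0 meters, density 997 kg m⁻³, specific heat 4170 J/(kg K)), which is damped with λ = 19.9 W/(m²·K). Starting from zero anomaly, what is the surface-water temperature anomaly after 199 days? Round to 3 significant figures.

Areal heat capacity C = ρ c_p D = 997 × 4170 × 33.0 = 1.37×10^8 J/(m²·K).
τ = C / λ = 1.37×10^8 / 19.9 = 6.89×10^6 s.
Equilibrium anomaly ΔT_eq = F / λ = 40.5 / 19.9 = 2.04 K.
t = 199 days = 1.72×10^7 s, so t/τ = 2.49.
ΔT(t) = ΔT_eq (1 − e^(−t/τ)) = 2.04 × (1 − e^−2.49) = 1.87 K.

1.87 K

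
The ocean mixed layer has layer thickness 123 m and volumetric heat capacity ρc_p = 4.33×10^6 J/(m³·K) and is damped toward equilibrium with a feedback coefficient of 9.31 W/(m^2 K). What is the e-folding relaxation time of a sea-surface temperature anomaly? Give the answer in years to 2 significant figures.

Areal heat capacity C = ρc_p × D = 4.33×10^6 × 123 = 5.33×10^8 J m⁻² K⁻¹.
Relaxation time τ = C / λ = 5.33×10^8 / 9.31 = 5.72×10^7 s.
In years: 5.72×10^7 s / (3.156×10^7 s/year) = 1.81 years.

1.8 years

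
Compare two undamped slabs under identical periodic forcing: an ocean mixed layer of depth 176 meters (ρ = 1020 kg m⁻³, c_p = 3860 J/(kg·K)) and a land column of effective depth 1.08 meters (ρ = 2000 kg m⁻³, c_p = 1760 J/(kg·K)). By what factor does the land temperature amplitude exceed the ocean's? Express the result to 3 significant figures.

C_ocean = 1020 × 3860 × 176 = 6.93×10^8 J/(m²·K).
C_land = 2000 × 1760 × 1.08 = 3.80×10^6 J/(m²·K).
Undamped amplitude ∝ 1/C, so A_land/A_ocean = C_ocean/C_land = 182.

182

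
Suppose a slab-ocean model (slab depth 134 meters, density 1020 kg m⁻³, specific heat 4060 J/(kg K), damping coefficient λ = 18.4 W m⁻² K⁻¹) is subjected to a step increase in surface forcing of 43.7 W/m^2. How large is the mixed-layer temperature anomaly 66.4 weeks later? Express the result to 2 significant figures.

1.7 K

Areal heat capacity C = ρ c_p D = 1020 × 4060 × 134 = 5.55×10^8 J/(m^2 K).
τ = C / λ = 5.55×10^8 / 18.4 = 3.02×10^7 s.
Equilibrium anomaly ΔT_eq = F / λ = 43.7 / 18.4 = 2.38 K.
t = 66.4 weeks = 4.02×10^7 s, so t/τ = 1.33.
ΔT(t) = ΔT_eq (1 − e^(−t/τ)) = 2.38 × (1 − e^−1.33) = 1.75 K.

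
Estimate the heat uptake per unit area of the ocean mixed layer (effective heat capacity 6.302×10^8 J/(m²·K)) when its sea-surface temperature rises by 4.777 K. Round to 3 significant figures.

Areal heat capacity C = 6.302×10^8 J/(m²·K) (given).
ΔQ = C ΔT = 6.30×10^8 × 4.777 = 3.01×10^9 J/m².

3.01×10^9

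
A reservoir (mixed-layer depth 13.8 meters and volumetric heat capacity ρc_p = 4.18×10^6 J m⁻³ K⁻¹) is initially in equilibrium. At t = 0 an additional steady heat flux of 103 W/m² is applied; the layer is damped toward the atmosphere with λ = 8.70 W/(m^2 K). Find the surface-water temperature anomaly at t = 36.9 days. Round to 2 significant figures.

4.5 K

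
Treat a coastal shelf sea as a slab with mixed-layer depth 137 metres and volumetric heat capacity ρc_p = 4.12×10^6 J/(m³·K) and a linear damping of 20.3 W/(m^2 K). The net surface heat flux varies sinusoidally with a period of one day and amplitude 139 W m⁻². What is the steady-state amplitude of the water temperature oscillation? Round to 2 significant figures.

0.0034 K

Areal heat capacity C = ρc_p × D = 4.12×10^6 × 137 = 5.64×10^8 J m⁻² K⁻¹.
Angular frequency ω = 2π / T = 2π / 86400 s = 7.27×10^-5 s⁻¹.
√((Cω)² + λ²) = √((41000)² + 20.3²) = 41000 W/(m²·K).
Amplitude A = F₀ / √((Cω)²+λ²) = 139 / 41000 = 0.00339 K.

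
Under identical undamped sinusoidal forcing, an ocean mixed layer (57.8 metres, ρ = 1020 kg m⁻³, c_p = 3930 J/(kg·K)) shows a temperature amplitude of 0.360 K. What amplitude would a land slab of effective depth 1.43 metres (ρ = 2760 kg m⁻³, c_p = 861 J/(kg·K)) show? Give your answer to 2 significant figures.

C_ocean = 2.32×10^8 J/(m²·K); C_land = 3.40×10^6 J/(m²·K).
A ∝ 1/C ⇒ A_land = A_ocean × C_ocean/C_land = 0.360 × 68.2 = 24.5 K.

25 K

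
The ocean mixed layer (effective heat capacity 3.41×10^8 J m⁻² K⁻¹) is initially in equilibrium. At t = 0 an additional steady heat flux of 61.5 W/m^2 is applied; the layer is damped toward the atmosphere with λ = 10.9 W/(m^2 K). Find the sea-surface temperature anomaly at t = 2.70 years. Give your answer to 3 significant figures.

5.27 K

Areal heat capacity C = 3.41×10^8 J m⁻² K⁻¹ (given).
τ = C / λ = 3.41×10^8 / 10.9 = 3.13×10^7 s.
Equilibrium anomaly ΔT_eq = F / λ = 61.5 / 10.9 = 5.64 K.
t = 2.70 years = 8.52×10^7 s, so t/τ = 2.72.
ΔT(t) = ΔT_eq (1 − e^(−t/τ)) = 5.64 × (1 − e^−2.72) = 5.27 K.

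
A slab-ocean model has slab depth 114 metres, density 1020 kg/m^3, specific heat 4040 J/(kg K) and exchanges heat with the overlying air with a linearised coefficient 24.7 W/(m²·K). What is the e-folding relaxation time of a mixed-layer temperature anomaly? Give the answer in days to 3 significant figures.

Areal heat capacity C = ρ c_p D = 1020 × 4040 × 114 = 4.70×10^8 J/(m²·K).
Relaxation time τ = C / λ = 4.70×10^8 / 24.7 = 1.90×10^7 s.
In days: 1.90×10^7 s / (86400 s/day) = 220 days.

220 days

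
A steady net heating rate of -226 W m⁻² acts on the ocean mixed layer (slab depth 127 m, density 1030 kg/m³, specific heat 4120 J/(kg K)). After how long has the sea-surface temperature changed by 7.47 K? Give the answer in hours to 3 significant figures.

Areal heat capacity C = ρ c_p D = 1030 × 4120 × 127 = 5.39×10^8 J m⁻² K⁻¹.
Time required: Δt = C ΔT / F = 5.39×10^8 × -7.47 / -226 = 1.78×10^7 s.
In hours: 1.78×10^7 s / (3600 s/hour) = 4950 hours.

4950 hours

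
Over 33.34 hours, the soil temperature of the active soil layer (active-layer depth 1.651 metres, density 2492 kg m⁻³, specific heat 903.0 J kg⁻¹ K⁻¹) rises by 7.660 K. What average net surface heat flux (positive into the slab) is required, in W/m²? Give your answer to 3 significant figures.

237

Areal heat capacity C = ρ c_p D = 2492 × 903.0 × 1.651 = 3.72×10^6 J m⁻² K⁻¹.
Required heat per unit area: Q = C ΔT = 3.72×10^6 × 7.660 = 2.85×10^7 J/m².
Flux F = Q / Δt = 2.85×10^7 / 1.20×10^5 s = 237 W/m².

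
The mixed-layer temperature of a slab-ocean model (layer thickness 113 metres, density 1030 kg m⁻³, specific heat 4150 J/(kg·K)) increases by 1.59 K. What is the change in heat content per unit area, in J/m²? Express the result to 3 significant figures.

7.68×10^8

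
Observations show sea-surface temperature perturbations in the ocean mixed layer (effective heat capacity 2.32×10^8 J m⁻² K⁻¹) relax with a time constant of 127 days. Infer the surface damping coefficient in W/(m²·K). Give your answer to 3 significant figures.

21.1

Areal heat capacity C = 2.32×10^8 J m⁻² K⁻¹ (given).
τ = 127 days = 1.10×10^7 s.
λ = C / τ = 2.32×10^8 / 1.10×10^7 = 21.1 W/(m²·K).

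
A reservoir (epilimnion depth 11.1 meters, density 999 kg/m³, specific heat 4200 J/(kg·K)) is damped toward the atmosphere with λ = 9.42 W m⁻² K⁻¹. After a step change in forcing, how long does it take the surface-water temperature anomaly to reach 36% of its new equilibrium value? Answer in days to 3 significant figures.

Areal heat capacity C = ρ c_p D = 999 × 4200 × 11.1 = 4.66×10^7 J/(m²·K).
τ = C / λ = 4.66×10^7 / 9.42 = 4.94×10^6 s.
Fraction reached: 1 − e^(−t/τ) = 0.36 ⇒ t = −τ ln(1 − 0.36) = τ × 0.446.
t = 2.21×10^6 s = 25.5 days.

25.5 days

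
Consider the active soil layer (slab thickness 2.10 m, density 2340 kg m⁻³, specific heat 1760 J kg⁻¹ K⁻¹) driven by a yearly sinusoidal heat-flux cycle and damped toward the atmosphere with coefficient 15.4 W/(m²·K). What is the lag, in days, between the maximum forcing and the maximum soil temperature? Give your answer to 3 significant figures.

6.47 days

Areal heat capacity C = ρ c_p D = 2340 × 1760 × 2.10 = 8.65×10^6 J m⁻² K⁻¹.
ω = 2π / 3.15×10^7 s = 1.99×10^-7 s⁻¹.
Phase lag φ = arctan(Cω/λ) = arctan(1.72/15.4) = 0.111 rad.
Time lag = φ / ω = 0.111 / 1.99×10^-7 = 5.59×10^5 s = 6.47 days.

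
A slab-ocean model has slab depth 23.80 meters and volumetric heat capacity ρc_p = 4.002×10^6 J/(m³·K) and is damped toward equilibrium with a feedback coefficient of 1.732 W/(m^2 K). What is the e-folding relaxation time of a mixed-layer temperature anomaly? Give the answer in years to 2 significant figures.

Areal heat capacity C = ρc_p × D = 4.002×10^6 × 23.80 = 9.52×10^7 J/(m²·K).
Relaxation time τ = C / λ = 9.52×10^7 / 1.732 = 5.50×10^7 s.
In years: 5.50×10^7 s / (3.156×10^7 s/year) = 1.74 years.

1.7 years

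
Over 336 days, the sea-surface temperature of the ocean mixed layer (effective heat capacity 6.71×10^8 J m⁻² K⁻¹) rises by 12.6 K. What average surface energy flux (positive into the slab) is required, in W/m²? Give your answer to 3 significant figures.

291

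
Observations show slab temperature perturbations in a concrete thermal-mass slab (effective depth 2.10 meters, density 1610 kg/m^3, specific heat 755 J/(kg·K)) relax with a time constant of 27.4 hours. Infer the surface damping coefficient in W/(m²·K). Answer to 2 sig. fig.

Areal heat capacity C = ρ c_p D = 1610 × 755 × 2.10 = 2.55×10^6 J/(m²·K).
τ = 27.4 hours = 98600 s.
λ = C / τ = 2.55×10^6 / 98600 = 25.9 W/(m²·K).

26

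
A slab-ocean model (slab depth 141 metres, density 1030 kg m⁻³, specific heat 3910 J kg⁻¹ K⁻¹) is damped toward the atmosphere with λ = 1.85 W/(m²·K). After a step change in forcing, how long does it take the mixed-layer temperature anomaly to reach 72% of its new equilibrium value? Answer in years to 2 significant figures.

12 years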